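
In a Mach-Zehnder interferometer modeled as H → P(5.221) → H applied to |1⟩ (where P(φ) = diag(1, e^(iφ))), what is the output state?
(0.2565 + 0.4367i)|0⟩ + (0.7435 - 0.4367i)|1⟩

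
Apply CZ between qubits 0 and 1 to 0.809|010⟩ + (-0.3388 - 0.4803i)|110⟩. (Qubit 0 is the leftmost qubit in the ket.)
0.809|010⟩ + (0.3388 + 0.4803i)|110⟩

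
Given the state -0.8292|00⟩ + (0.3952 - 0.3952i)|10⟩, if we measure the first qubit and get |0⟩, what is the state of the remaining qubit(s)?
-|0⟩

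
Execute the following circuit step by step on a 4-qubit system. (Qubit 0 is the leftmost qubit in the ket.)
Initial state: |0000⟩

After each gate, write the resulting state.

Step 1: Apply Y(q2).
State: i|0010⟩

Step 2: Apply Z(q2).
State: -i|0010⟩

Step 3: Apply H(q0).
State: -(1/√2)i|0010⟩ - (1/√2)i|1010⟩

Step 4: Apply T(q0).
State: -(1/√2)i|0010⟩ + (1/2 - (1/2)i)|1010⟩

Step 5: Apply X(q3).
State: -(1/√2)i|0011⟩ + (1/2 - (1/2)i)|1011⟩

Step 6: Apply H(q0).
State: (1/√8 - 0.8536i)|0011⟩ + (-1/√8 - 0.1464i)|1011⟩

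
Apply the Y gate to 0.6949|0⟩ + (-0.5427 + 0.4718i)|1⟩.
(0.4718 + 0.5427i)|0⟩ + 0.6949i|1⟩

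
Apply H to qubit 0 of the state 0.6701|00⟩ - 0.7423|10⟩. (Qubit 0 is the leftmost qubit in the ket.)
-0.05105|00⟩ + 0.9987|10⟩

H on qubit 0 mixes each pair of kets that differ only in qubit 0: amplitudes (a, b) of (|…0…⟩, |…1…⟩) become ((a + b)/√2, (a − b)/√2). Kets absent from the input have amplitude 0.
(|00⟩, |10⟩): (a, b) = (0.6701, -0.7423) → (-0.05105, 0.9987)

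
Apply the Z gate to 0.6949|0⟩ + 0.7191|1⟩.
0.6949|0⟩ - 0.7191|1⟩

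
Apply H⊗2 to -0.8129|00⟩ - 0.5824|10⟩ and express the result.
-0.6977|00⟩ - 0.6977|01⟩ - 0.1153|10⟩ - 0.1153|11⟩

H⊗2 gives amp(|y⟩) = (1/2) Σ_x (−1)^(x·y) amp(|x⟩), where x·y is the number of positions in which both x and y have a 1.
|00⟩: (-0.8129 - 0.5824)/2 = -0.6977
|01⟩: (-0.8129 - 0.5824)/2 = -0.6977
|10⟩: (-0.8129 + 0.5824)/2 = -0.1153
|11⟩: (-0.8129 + 0.5824)/2 = -0.1153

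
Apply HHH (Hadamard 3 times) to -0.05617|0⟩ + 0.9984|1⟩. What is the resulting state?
0.6663|0⟩ - 0.7457|1⟩

H² = I, so H^3 = H: a single Hadamard. With (a, b) = (-0.05617, 0.9984), H gives ((a + b)/√2, (a − b)/√2) = (0.6663, -0.7457).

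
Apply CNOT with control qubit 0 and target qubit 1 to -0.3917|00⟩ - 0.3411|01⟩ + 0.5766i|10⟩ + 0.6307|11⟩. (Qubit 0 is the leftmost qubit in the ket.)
-0.3917|00⟩ - 0.3411|01⟩ + 0.6307|10⟩ + 0.5766i|11⟩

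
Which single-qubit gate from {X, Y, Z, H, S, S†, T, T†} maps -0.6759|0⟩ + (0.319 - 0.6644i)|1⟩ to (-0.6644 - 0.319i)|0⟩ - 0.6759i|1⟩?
Y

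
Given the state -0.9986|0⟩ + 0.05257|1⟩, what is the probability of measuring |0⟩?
0.9972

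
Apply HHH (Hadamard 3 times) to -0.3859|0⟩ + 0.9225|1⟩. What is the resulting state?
0.3794|0⟩ - 0.9252|1⟩

H² = I, so H^3 = H: a single Hadamard. With (a, b) = (-0.3859, 0.9225), H gives ((a + b)/√2, (a − b)/√2) = (0.3794, -0.9252).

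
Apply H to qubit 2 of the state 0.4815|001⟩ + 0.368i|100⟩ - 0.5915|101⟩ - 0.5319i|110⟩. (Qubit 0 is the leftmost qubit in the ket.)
0.3405|000⟩ - 0.3405|001⟩ + (-0.4183 + 0.2602i)|100⟩ + (0.4183 + 0.2602i)|101⟩ - 0.3761i|110⟩ - 0.3761i|111⟩

H on qubit 2 mixes each pair of kets that differ only in qubit 2: amplitudes (a, b) of (|…0…⟩, |…1…⟩) become ((a + b)/√2, (a − b)/√2). Kets absent from the input have amplitude 0.
(|000⟩, |001⟩): (a, b) = (0, 0.4815) → (0.3405, -0.3405)
(|100⟩, |101⟩): (a, b) = (0.368i, -0.5915) → ((-0.4183 + 0.2602i), (0.4183 + 0.2602i))
(|110⟩, |111⟩): (a, b) = (-0.5319i, 0) → (-0.3761i, -0.3761i)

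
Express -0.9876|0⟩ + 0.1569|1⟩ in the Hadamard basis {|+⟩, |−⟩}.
-0.5874|+⟩ - 0.8093|−⟩

With |ψ⟩ = α|0⟩ + β|1⟩, the Hadamard-basis coefficients are ⟨+|ψ⟩ = (α + β)/√2 and ⟨−|ψ⟩ = (α − β)/√2.
Here α = -0.9876, β = 0.1569: (α + β)/√2 = -0.5874, (α − β)/√2 = -0.8093.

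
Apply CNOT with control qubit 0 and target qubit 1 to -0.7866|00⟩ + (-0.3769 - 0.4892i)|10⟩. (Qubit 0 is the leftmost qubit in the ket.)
-0.7866|00⟩ + (-0.3769 - 0.4892i)|11⟩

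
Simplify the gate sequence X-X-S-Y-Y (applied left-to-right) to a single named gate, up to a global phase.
S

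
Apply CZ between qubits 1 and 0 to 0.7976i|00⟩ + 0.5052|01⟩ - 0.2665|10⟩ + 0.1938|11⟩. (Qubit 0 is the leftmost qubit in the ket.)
0.7976i|00⟩ + 0.5052|01⟩ - 0.2665|10⟩ - 0.1938|11⟩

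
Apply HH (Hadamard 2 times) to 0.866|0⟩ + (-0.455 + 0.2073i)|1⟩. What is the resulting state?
0.866|0⟩ + (-0.455 + 0.2073i)|1⟩

H² = I, so an even number of Hadamards cancels: H^2 = I and the state is unchanged.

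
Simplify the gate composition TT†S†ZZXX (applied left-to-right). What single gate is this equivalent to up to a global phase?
S†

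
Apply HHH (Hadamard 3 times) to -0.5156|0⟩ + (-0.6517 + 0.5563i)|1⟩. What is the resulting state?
(-0.8254 + 0.3934i)|0⟩ + (0.09624 - 0.3934i)|1⟩

H² = I, so H^3 = H: a single Hadamard. With (a, b) = (-0.5156, (-0.6517 + 0.5563i)), H gives ((a + b)/√2, (a − b)/√2) = ((-0.8254 + 0.3934i), (0.09624 - 0.3934i)).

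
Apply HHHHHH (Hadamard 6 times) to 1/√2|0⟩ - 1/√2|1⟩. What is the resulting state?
1/√2|0⟩ - 1/√2|1⟩

H² = I, so an even number of Hadamards cancels: H^6 = I and the state is unchanged.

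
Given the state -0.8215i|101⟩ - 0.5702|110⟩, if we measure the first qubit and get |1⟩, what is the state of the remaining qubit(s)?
-0.8215i|01⟩ - 0.5702|10⟩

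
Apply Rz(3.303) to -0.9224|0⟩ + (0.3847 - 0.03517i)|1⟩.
(0.07436 + 0.9194i)|0⟩ + (0.004043 + 0.3863i)|1⟩

Rz(3.303) = [[e^(−iθ/2), 0], [0, e^(iθ/2)]] with e^(±iθ/2) = cos(θ/2) ± i·sin(θ/2); θ = 3.303, cos(θ/2) ≈ -0.0806161, sin(θ/2) ≈ 0.996745.
With a = amp(|0⟩) = -0.9224 and b = amp(|1⟩) = (0.3847 - 0.03517i):
new amp(|0⟩) = (-0.0806161 - 0.996745i)·a = (0.07436 + 0.9194i)
new amp(|1⟩) = (-0.0806161 + 0.996745i)·b = (0.004043 + 0.3863i)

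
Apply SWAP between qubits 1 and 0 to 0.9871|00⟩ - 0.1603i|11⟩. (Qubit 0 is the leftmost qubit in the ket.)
0.9871|00⟩ - 0.1603i|11⟩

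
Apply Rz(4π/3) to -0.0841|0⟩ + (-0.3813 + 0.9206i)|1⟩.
(0.04205 + 0.07283i)|0⟩ + (-0.6066 - 0.7905i)|1⟩

Rz(4π/3) = [[e^(−iθ/2), 0], [0, e^(iθ/2)]] with e^(±iθ/2) = cos(θ/2) ± i·sin(θ/2); θ = 4π/3, cos(θ/2) ≈ -0.5, sin(θ/2) ≈ 0.866025.
With a = amp(|0⟩) = -0.0841 and b = amp(|1⟩) = (-0.3813 + 0.9206i):
new amp(|0⟩) = (-0.5 - 0.866025i)·a = (0.04205 + 0.07283i)
new amp(|1⟩) = (-0.5 + 0.866025i)·b = (-0.6066 - 0.7905i)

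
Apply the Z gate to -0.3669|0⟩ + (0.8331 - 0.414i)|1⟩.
-0.3669|0⟩ + (-0.8331 + 0.414i)|1⟩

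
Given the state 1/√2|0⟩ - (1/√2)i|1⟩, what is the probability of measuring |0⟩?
1/2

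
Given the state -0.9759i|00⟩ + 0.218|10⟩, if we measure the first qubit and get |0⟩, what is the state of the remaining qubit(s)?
-i|0⟩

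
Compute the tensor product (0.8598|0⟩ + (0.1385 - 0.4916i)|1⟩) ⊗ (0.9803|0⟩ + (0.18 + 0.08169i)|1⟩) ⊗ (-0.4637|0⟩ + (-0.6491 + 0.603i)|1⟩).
-0.3908|000⟩ + (-0.5471 + 0.5082i)|001⟩ + (-0.07176 - 0.03257i)|010⟩ + (-0.1428 + 0.04773i)|011⟩ + (-0.06296 + 0.2235i)|100⟩ + (0.2025 + 0.3947i)|101⟩ + (-0.03018 + 0.03579i)|110⟩ + (0.004287 + 0.08934i)|111⟩

amp(|b₁b₂…⟩) = product of the factor amplitudes for bits b₁, b₂, …; only kets whose every factor amplitude is nonzero survive.
|000⟩: (0.8598)(0.9803)(-0.4637) = -0.3908
|001⟩: (0.8598)(0.9803)(-0.6491 + 0.603i) = (-0.5471 + 0.5082i)
|010⟩: (0.8598)(0.18 + 0.08169i)(-0.4637) = (-0.07176 - 0.03257i)
|011⟩: (0.8598)(0.18 + 0.08169i)(-0.6491 + 0.603i) = (-0.1428 + 0.04773i)
|100⟩: (0.1385 - 0.4916i)(0.9803)(-0.4637) = (-0.06296 + 0.2235i)
|101⟩: (0.1385 - 0.4916i)(0.9803)(-0.6491 + 0.603i) = (0.2025 + 0.3947i)
|110⟩: (0.1385 - 0.4916i)(0.18 + 0.08169i)(-0.4637) = (-0.03018 + 0.03579i)
|111⟩: (0.1385 - 0.4916i)(0.18 + 0.08169i)(-0.6491 + 0.603i) = (0.004287 + 0.08934i)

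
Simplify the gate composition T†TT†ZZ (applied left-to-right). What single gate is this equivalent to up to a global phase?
T†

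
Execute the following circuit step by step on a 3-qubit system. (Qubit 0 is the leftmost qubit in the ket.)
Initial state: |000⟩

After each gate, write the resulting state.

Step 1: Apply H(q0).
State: 1/√2|000⟩ + 1/√2|100⟩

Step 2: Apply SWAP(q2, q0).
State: 1/√2|000⟩ + 1/√2|001⟩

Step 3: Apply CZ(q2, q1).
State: 1/√2|000⟩ + 1/√2|001⟩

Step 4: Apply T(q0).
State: 1/√2|000⟩ + 1/√2|001⟩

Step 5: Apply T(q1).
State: 1/√2|000⟩ + 1/√2|001⟩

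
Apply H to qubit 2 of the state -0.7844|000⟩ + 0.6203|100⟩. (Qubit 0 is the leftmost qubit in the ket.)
-0.5547|000⟩ - 0.5547|001⟩ + 0.4386|100⟩ + 0.4386|101⟩

H on qubit 2 mixes each pair of kets that differ only in qubit 2: amplitudes (a, b) of (|…0…⟩, |…1…⟩) become ((a + b)/√2, (a − b)/√2). Kets absent from the input have amplitude 0.
(|000⟩, |001⟩): (a, b) = (-0.7844, 0) → (-0.5547, -0.5547)
(|100⟩, |101⟩): (a, b) = (0.6203, 0) → (0.4386, 0.4386)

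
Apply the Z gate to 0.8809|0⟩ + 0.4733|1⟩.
0.8809|0⟩ - 0.4733|1⟩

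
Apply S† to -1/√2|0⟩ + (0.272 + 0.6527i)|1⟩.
-1/√2|0⟩ + (0.6527 - 0.272i)|1⟩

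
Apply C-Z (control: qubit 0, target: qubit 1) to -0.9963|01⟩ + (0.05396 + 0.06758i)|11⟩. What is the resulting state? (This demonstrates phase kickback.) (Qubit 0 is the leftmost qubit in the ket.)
-0.9963|01⟩ + (-0.05396 - 0.06758i)|11⟩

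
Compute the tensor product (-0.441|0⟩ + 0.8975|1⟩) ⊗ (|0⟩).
-0.441|00⟩ + 0.8975|10⟩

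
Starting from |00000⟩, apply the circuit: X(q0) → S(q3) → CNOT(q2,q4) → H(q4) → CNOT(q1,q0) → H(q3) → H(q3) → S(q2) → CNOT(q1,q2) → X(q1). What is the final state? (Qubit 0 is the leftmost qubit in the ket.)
1/√2|11000⟩ + 1/√2|11001⟩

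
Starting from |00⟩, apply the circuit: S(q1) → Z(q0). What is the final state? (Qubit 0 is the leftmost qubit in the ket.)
|00⟩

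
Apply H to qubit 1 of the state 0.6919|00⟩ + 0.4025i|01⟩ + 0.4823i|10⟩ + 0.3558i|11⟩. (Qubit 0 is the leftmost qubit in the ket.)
(0.4892 + 0.2846i)|00⟩ + (0.4892 - 0.2846i)|01⟩ + 0.5926i|10⟩ + 0.08945i|11⟩

H on qubit 1 mixes each pair of kets that differ only in qubit 1: amplitudes (a, b) of (|…0…⟩, |…1…⟩) become ((a + b)/√2, (a − b)/√2). Kets absent from the input have amplitude 0.
(|00⟩, |01⟩): (a, b) = (0.6919, 0.4025i) → ((0.4892 + 0.2846i), (0.4892 - 0.2846i))
(|10⟩, |11⟩): (a, b) = (0.4823i, 0.3558i) → (0.5926i, 0.08945i)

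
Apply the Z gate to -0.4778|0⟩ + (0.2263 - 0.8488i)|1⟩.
-0.4778|0⟩ + (-0.2263 + 0.8488i)|1⟩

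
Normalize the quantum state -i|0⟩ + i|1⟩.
-(1/√2)i|0⟩ + (1/√2)i|1⟩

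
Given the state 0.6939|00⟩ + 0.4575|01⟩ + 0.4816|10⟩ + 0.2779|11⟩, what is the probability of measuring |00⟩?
0.4815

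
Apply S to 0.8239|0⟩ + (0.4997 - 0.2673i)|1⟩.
0.8239|0⟩ + (0.2673 + 0.4997i)|1⟩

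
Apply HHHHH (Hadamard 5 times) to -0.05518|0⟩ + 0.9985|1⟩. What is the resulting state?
0.667|0⟩ - 0.7451|1⟩

H² = I, so H^5 = H: a single Hadamard. With (a, b) = (-0.05518, 0.9985), H gives ((a + b)/√2, (a − b)/√2) = (0.667, -0.7451).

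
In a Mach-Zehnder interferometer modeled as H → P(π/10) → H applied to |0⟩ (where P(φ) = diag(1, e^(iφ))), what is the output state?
(0.9755 + 0.1545i)|0⟩ + (0.02447 - 0.1545i)|1⟩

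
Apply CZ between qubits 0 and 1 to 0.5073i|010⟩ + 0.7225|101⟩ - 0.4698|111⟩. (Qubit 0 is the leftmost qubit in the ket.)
0.5073i|010⟩ + 0.7225|101⟩ + 0.4698|111⟩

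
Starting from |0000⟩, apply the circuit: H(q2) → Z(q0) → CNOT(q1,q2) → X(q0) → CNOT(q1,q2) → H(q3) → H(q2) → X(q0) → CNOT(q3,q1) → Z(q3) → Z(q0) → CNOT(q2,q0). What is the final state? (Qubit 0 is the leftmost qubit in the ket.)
1/√2|0000⟩ - 1/√2|0101⟩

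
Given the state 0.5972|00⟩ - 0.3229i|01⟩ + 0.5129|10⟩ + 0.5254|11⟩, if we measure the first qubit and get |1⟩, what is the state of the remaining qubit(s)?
0.6985|0⟩ + 0.7156|1⟩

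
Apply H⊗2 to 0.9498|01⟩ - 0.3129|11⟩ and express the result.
0.3185|00⟩ - 0.3185|01⟩ + 0.6314|10⟩ - 0.6314|11⟩

H⊗2 gives amp(|y⟩) = (1/2) Σ_x (−1)^(x·y) amp(|x⟩), where x·y is the number of positions in which both x and y have a 1.
|00⟩: (0.9498 - 0.3129)/2 = 0.3185
|01⟩: (-0.9498 + 0.3129)/2 = -0.3185
|10⟩: (0.9498 + 0.3129)/2 = 0.6314
|11⟩: (-0.9498 - 0.3129)/2 = -0.6314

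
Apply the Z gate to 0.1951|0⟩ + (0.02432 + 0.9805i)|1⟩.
0.1951|0⟩ + (-0.02432 - 0.9805i)|1⟩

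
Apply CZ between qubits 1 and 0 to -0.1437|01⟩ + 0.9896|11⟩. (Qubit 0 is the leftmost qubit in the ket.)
-0.1437|01⟩ - 0.9896|11⟩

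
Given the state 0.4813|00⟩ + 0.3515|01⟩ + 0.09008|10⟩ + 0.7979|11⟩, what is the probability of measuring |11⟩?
0.6366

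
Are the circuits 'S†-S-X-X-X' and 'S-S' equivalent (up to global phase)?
No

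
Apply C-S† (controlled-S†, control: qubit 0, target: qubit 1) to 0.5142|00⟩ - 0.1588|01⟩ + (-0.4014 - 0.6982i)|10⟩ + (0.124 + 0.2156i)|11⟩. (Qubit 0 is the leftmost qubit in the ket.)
0.5142|00⟩ - 0.1588|01⟩ + (-0.4014 - 0.6982i)|10⟩ + (0.2156 - 0.124i)|11⟩

C-S† leaves the control-|0⟩ kets |00⟩, |01⟩ unchanged and applies S† to qubit 1 on the control-|1⟩ pair (|10⟩, |11⟩).
S† = [[1, 0], [0, -i]].
With a = amp(|10⟩) = (-0.4014 - 0.6982i) and b = amp(|11⟩) = (0.124 + 0.2156i):
new amp(|10⟩) = (1)·a = (-0.4014 - 0.6982i)
new amp(|11⟩) = (-i)·b = (0.2156 - 0.124i)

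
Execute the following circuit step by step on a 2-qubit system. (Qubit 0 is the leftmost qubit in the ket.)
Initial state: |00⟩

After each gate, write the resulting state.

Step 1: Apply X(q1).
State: |01⟩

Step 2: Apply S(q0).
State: |01⟩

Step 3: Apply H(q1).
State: 1/√2|00⟩ - 1/√2|01⟩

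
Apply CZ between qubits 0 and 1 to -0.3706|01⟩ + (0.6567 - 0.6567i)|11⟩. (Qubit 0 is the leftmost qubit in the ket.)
-0.3706|01⟩ + (-0.6567 + 0.6567i)|11⟩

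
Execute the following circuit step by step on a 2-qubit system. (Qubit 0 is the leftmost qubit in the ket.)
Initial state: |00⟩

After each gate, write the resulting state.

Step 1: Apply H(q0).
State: 1/√2|00⟩ + 1/√2|10⟩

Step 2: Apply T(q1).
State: 1/√2|00⟩ + 1/√2|10⟩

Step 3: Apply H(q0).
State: |00⟩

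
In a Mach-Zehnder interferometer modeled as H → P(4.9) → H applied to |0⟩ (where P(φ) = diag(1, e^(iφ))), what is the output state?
(0.5933 - 0.4912i)|0⟩ + (0.4067 + 0.4912i)|1⟩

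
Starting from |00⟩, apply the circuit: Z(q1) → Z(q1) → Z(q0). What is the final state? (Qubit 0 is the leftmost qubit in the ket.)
|00⟩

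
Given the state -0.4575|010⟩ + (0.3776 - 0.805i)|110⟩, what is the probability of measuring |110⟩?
0.7906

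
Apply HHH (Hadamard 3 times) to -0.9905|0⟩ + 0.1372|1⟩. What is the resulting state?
-0.6034|0⟩ - 0.7974|1⟩

H² = I, so H^3 = H: a single Hadamard. With (a, b) = (-0.9905, 0.1372), H gives ((a + b)/√2, (a − b)/√2) = (-0.6034, -0.7974).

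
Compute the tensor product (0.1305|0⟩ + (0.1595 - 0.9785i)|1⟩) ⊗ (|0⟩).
0.1305|00⟩ + (0.1595 - 0.9785i)|10⟩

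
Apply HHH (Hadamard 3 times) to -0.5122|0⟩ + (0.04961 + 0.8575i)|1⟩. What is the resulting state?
(-0.3271 + 0.6063i)|0⟩ + (-0.3973 - 0.6063i)|1⟩

H² = I, so H^3 = H: a single Hadamard. With (a, b) = (-0.5122, (0.04961 + 0.8575i)), H gives ((a + b)/√2, (a − b)/√2) = ((-0.3271 + 0.6063i), (-0.3973 - 0.6063i)).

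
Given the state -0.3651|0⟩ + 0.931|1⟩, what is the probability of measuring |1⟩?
0.8668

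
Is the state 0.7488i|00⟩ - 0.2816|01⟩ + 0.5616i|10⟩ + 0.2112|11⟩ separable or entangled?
Entangled

Writing the state as a|00⟩ + b|01⟩ + c|10⟩ + d|11⟩, it is a product state iff ad − bc = 0.
Here (a, b, c, d) = (0.7488i, -0.2816, 0.5616i, 0.2112): ad − bc = (0.7488i)(0.2112) − (-0.2816)(0.5616i) = 0.3163i ≠ 0, so the state is entangled.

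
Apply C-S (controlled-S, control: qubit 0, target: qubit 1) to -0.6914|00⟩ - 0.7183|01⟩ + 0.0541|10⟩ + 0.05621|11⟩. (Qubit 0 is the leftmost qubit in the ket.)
-0.6914|00⟩ - 0.7183|01⟩ + 0.0541|10⟩ + 0.05621i|11⟩

C-S leaves the control-|0⟩ kets |00⟩, |01⟩ unchanged and applies S to qubit 1 on the control-|1⟩ pair (|10⟩, |11⟩).
S = [[1, 0], [0, i]].
With a = amp(|10⟩) = 0.0541 and b = amp(|11⟩) = 0.05621:
new amp(|10⟩) = (1)·a = 0.0541
new amp(|11⟩) = (i)·b = 0.05621i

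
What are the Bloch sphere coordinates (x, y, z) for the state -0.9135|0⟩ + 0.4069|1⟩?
(-0.7434, 0, 0.6689)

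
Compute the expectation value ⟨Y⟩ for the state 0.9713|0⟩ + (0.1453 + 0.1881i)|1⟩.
0.3654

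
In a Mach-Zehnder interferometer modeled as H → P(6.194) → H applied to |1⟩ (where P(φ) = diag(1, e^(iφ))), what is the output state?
(0.001987 + 0.04453i)|0⟩ + (0.998 - 0.04453i)|1⟩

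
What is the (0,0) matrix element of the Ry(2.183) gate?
0.4612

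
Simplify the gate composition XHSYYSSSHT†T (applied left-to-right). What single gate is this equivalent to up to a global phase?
X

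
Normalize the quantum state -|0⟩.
-|0⟩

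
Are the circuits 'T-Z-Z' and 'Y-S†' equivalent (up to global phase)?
No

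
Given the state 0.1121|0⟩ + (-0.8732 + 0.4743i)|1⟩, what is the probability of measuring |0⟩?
0.01257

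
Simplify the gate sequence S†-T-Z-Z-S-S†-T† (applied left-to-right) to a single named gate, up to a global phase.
S†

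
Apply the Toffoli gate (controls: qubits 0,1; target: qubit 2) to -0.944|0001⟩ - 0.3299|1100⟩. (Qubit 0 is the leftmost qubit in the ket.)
-0.944|0001⟩ - 0.3299|1110⟩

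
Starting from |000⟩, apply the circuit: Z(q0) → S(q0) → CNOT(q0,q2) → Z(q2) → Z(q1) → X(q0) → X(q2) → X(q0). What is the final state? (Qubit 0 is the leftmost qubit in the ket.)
|001⟩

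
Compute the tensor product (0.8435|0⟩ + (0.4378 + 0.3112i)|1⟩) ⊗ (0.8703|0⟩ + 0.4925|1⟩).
0.7341|00⟩ + 0.4154|01⟩ + (0.381 + 0.2708i)|10⟩ + (0.2156 + 0.1533i)|11⟩

amp(|b₁b₂…⟩) = product of the factor amplitudes for bits b₁, b₂, …; only kets whose every factor amplitude is nonzero survive.
|00⟩: (0.8435)(0.8703) = 0.7341
|01⟩: (0.8435)(0.4925) = 0.4154
|10⟩: (0.4378 + 0.3112i)(0.8703) = (0.381 + 0.2708i)
|11⟩: (0.4378 + 0.3112i)(0.4925) = (0.2156 + 0.1533i)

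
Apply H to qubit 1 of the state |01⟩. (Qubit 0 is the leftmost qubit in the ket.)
1/√2|00⟩ - 1/√2|01⟩

H on qubit 1 mixes each pair of kets that differ only in qubit 1: amplitudes (a, b) of (|…0…⟩, |…1…⟩) become ((a + b)/√2, (a − b)/√2). Kets absent from the input have amplitude 0.
(|00⟩, |01⟩): (a, b) = (0, 1) → (1/√2, -1/√2)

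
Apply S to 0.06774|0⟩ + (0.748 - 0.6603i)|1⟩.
0.06774|0⟩ + (0.6603 + 0.748i)|1⟩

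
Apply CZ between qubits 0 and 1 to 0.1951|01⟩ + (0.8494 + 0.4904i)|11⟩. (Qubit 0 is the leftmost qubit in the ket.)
0.1951|01⟩ + (-0.8494 - 0.4904i)|11⟩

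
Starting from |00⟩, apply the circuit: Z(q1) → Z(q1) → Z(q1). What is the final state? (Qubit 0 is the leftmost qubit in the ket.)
|00⟩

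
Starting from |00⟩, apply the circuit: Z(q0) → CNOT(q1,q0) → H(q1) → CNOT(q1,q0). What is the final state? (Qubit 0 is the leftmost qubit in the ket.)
1/√2|00⟩ + 1/√2|11⟩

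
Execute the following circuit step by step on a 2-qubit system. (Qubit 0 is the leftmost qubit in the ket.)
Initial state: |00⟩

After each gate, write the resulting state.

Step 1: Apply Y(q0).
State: i|10⟩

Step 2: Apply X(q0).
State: i|00⟩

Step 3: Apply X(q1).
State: i|01⟩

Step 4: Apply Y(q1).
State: |00⟩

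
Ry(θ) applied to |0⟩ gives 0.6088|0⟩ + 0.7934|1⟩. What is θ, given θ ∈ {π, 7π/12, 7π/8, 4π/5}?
7π/12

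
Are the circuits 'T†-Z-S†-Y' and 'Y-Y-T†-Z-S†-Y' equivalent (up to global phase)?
Yes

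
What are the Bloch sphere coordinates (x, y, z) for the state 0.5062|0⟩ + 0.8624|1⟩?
(0.8731, 0, -0.4875)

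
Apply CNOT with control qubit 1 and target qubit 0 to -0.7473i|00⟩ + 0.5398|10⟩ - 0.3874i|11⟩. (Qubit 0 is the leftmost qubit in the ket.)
-0.7473i|00⟩ - 0.3874i|01⟩ + 0.5398|10⟩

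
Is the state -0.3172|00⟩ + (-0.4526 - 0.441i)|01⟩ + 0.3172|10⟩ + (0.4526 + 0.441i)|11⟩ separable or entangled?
Separable

Writing the state as a|00⟩ + b|01⟩ + c|10⟩ + d|11⟩, it is a product state iff ad − bc = 0.
Here (a, b, c, d) = (-0.3172, (-0.4526 - 0.441i), 0.3172, (0.4526 + 0.441i)): ad − bc = (-0.3172)(0.4526 + 0.441i) − (-0.4526 - 0.441i)(0.3172) = 0, so the state is separable.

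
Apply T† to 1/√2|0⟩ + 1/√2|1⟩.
1/√2|0⟩ + (1/2 - (1/2)i)|1⟩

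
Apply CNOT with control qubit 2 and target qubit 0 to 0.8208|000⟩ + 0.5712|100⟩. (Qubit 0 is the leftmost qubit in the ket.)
0.8208|000⟩ + 0.5712|100⟩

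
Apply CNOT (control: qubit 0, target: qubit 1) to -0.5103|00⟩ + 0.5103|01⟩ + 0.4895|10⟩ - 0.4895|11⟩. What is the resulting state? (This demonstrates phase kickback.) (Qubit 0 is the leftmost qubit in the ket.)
-0.5103|00⟩ + 0.5103|01⟩ - 0.4895|10⟩ + 0.4895|11⟩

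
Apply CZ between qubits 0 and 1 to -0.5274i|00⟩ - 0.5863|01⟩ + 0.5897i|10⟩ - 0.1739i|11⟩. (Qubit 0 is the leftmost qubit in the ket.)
-0.5274i|00⟩ - 0.5863|01⟩ + 0.5897i|10⟩ + 0.1739i|11⟩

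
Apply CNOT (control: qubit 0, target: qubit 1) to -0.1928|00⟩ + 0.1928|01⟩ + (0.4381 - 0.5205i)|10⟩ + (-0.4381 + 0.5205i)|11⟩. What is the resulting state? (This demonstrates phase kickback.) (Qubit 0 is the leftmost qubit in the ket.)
-0.1928|00⟩ + 0.1928|01⟩ + (-0.4381 + 0.5205i)|10⟩ + (0.4381 - 0.5205i)|11⟩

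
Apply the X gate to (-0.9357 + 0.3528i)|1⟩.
(-0.9357 + 0.3528i)|0⟩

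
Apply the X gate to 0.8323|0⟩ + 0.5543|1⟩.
0.5543|0⟩ + 0.8323|1⟩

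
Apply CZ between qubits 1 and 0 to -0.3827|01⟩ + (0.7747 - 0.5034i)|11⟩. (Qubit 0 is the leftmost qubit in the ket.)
-0.3827|01⟩ + (-0.7747 + 0.5034i)|11⟩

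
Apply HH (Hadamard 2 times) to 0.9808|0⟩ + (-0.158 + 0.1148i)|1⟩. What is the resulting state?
0.9808|0⟩ + (-0.158 + 0.1148i)|1⟩

H² = I, so an even number of Hadamards cancels: H^2 = I and the state is unchanged.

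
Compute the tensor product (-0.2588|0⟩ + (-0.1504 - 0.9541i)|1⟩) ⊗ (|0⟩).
-0.2588|00⟩ + (-0.1504 - 0.9541i)|10⟩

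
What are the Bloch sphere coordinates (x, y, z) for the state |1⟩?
(0, 0, -1)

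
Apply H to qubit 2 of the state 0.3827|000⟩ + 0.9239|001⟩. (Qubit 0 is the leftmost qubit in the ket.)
0.9239|000⟩ - 0.3827|001⟩

H on qubit 2 mixes each pair of kets that differ only in qubit 2: amplitudes (a, b) of (|…0…⟩, |…1…⟩) become ((a + b)/√2, (a − b)/√2). Kets absent from the input have amplitude 0.
(|000⟩, |001⟩): (a, b) = (0.3827, 0.9239) → (0.9239, -0.3827)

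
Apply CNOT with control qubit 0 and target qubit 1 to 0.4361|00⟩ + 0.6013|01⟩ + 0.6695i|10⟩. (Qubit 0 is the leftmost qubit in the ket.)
0.4361|00⟩ + 0.6013|01⟩ + 0.6695i|11⟩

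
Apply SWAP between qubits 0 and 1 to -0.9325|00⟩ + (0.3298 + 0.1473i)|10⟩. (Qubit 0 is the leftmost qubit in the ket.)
-0.9325|00⟩ + (0.3298 + 0.1473i)|01⟩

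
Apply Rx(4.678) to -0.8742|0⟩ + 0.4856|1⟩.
(0.6074 - 0.3492i)|0⟩ + (-0.3374 + 0.6287i)|1⟩

Rx(4.678) = [[cos(θ/2), −i·sin(θ/2)], [−i·sin(θ/2), cos(θ/2)]]; θ = 4.678, cos(θ/2) ≈ -0.694845, sin(θ/2) ≈ 0.71916.
With a = amp(|0⟩) = -0.8742 and b = amp(|1⟩) = 0.4856:
new amp(|0⟩) = (-0.694845)·a + (-0.71916i)·b = (0.6074 - 0.3492i)
new amp(|1⟩) = (-0.71916i)·a + (-0.694845)·b = (-0.3374 + 0.6287i)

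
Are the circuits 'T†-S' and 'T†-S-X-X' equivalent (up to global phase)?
Yes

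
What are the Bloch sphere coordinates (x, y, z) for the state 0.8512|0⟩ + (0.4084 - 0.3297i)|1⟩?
(0.6953, -0.5613, 0.449)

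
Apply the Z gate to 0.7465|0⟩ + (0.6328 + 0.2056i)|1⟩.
0.7465|0⟩ + (-0.6328 - 0.2056i)|1⟩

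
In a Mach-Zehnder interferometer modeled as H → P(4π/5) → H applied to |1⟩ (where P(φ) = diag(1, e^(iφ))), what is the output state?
(0.9045 - 0.2939i)|0⟩ + (0.09549 + 0.2939i)|1⟩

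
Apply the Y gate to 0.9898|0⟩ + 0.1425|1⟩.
-0.1425i|0⟩ + 0.9898i|1⟩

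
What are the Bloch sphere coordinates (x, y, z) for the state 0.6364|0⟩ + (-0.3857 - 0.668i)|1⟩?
(-0.4909, -0.8502, -0.19)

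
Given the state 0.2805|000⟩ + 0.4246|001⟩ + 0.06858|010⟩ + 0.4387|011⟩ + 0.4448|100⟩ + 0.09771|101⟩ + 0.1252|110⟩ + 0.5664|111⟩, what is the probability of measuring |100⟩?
0.1978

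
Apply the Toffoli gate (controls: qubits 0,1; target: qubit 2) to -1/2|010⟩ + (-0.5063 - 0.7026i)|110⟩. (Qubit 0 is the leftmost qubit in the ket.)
-1/2|010⟩ + (-0.5063 - 0.7026i)|111⟩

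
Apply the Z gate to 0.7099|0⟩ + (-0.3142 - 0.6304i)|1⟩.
0.7099|0⟩ + (0.3142 + 0.6304i)|1⟩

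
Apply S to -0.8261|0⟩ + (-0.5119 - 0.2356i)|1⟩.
-0.8261|0⟩ + (0.2356 - 0.5119i)|1⟩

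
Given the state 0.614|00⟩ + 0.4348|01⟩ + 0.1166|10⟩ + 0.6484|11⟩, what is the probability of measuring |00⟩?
0.377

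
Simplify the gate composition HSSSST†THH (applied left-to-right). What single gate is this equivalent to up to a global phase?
H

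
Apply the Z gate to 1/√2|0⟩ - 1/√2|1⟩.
1/√2|0⟩ + 1/√2|1⟩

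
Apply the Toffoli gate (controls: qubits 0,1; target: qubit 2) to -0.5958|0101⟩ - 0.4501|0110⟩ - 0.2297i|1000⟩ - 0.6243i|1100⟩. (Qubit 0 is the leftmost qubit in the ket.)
-0.5958|0101⟩ - 0.4501|0110⟩ - 0.2297i|1000⟩ - 0.6243i|1110⟩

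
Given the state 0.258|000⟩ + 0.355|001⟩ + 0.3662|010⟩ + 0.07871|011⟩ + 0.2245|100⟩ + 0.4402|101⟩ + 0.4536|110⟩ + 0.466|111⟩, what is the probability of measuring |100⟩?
0.0504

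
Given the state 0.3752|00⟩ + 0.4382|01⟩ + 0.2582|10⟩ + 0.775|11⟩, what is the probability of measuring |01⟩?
0.192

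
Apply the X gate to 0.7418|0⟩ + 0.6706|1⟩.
0.6706|0⟩ + 0.7418|1⟩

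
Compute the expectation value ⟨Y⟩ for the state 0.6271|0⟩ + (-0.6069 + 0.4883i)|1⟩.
0.6124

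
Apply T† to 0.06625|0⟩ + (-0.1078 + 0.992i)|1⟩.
0.06625|0⟩ + (0.6252 + 0.7777i)|1⟩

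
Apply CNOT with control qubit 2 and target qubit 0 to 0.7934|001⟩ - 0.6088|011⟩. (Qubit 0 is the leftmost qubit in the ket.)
0.7934|101⟩ - 0.6088|111⟩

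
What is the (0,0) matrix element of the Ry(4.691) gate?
-0.6995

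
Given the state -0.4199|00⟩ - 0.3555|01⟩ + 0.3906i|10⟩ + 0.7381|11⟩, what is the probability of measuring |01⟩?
0.1264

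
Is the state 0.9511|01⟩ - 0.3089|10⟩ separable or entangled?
Entangled

Writing the state as a|00⟩ + b|01⟩ + c|10⟩ + d|11⟩, it is a product state iff ad − bc = 0.
Here (a, b, c, d) = (0, 0.9511, -0.3089, 0): ad − bc = (0)(0) − (0.9511)(-0.3089) = 0.2938 ≠ 0, so the state is entangled.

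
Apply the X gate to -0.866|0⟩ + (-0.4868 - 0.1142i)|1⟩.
(-0.4868 - 0.1142i)|0⟩ - 0.866|1⟩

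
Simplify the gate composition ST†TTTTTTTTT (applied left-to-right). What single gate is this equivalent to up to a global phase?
S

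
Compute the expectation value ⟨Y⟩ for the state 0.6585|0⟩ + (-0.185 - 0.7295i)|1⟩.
-0.9608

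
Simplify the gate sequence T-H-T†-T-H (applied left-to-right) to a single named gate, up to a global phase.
T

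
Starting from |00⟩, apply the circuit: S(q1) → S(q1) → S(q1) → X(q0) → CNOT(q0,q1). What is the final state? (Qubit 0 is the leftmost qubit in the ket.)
|11⟩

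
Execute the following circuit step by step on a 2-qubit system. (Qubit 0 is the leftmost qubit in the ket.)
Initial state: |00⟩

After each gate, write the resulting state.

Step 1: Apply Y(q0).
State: i|10⟩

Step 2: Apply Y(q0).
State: |00⟩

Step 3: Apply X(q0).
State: |10⟩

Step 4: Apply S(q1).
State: |10⟩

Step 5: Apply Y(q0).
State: -i|00⟩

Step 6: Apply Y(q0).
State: |10⟩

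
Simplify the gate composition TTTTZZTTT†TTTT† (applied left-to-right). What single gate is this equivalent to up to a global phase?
T†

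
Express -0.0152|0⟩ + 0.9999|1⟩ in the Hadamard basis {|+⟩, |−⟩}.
0.6963|+⟩ - 0.7178|−⟩

With |ψ⟩ = α|0⟩ + β|1⟩, the Hadamard-basis coefficients are ⟨+|ψ⟩ = (α + β)/√2 and ⟨−|ψ⟩ = (α − β)/√2.
Here α = -0.0152, β = 0.9999: (α + β)/√2 = 0.6963, (α − β)/√2 = -0.7178.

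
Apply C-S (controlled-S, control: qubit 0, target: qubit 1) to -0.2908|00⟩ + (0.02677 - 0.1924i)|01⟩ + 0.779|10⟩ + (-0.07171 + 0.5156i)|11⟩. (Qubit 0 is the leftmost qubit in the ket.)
-0.2908|00⟩ + (0.02677 - 0.1924i)|01⟩ + 0.779|10⟩ + (-0.5156 - 0.07171i)|11⟩

C-S leaves the control-|0⟩ kets |00⟩, |01⟩ unchanged and applies S to qubit 1 on the control-|1⟩ pair (|10⟩, |11⟩).
S = [[1, 0], [0, i]].
With a = amp(|10⟩) = 0.779 and b = amp(|11⟩) = (-0.07171 + 0.5156i):
new amp(|10⟩) = (1)·a = 0.779
new amp(|11⟩) = (i)·b = (-0.5156 - 0.07171i)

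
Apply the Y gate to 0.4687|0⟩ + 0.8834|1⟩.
-0.8834i|0⟩ + 0.4687i|1⟩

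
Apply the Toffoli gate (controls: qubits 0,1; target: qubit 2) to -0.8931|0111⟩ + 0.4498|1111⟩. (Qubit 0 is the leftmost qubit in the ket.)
-0.8931|0111⟩ + 0.4498|1101⟩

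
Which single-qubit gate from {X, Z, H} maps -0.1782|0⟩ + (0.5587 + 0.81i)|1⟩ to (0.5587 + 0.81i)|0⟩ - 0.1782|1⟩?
X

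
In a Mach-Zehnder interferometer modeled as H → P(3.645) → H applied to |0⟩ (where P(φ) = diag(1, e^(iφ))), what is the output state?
(0.06203 - 0.2412i)|0⟩ + (0.938 + 0.2412i)|1⟩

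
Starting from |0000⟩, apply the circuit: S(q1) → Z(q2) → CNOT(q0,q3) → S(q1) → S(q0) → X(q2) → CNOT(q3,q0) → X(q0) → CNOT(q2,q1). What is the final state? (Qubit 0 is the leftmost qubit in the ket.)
|1110⟩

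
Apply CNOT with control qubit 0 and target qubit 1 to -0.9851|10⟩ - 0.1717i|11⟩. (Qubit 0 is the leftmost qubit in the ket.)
-0.1717i|10⟩ - 0.9851|11⟩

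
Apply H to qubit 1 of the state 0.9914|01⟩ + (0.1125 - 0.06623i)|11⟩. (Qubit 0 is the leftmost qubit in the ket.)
0.701|00⟩ - 0.701|01⟩ + (0.07955 - 0.04683i)|10⟩ + (-0.07955 + 0.04683i)|11⟩

H on qubit 1 mixes each pair of kets that differ only in qubit 1: amplitudes (a, b) of (|…0…⟩, |…1…⟩) become ((a + b)/√2, (a − b)/√2). Kets absent from the input have amplitude 0.
(|00⟩, |01⟩): (a, b) = (0, 0.9914) → (0.701, -0.701)
(|10⟩, |11⟩): (a, b) = (0, (0.1125 - 0.06623i)) → ((0.07955 - 0.04683i), (-0.07955 + 0.04683i))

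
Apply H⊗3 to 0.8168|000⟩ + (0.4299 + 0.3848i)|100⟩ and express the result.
(0.4408 + 0.136i)|000⟩ + (0.4408 + 0.136i)|001⟩ + (0.4408 + 0.136i)|010⟩ + (0.4408 + 0.136i)|011⟩ + (0.1368 - 0.136i)|100⟩ + (0.1368 - 0.136i)|101⟩ + (0.1368 - 0.136i)|110⟩ + (0.1368 - 0.136i)|111⟩

H⊗3 gives amp(|y⟩) = (1/2√2) Σ_x (−1)^(x·y) amp(|x⟩), where x·y is the number of positions in which both x and y have a 1.
|000⟩: (0.8168 + (0.4299 + 0.3848i))/(2√2) = (0.4408 + 0.136i)
|001⟩: (0.8168 + (0.4299 + 0.3848i))/(2√2) = (0.4408 + 0.136i)
|010⟩: (0.8168 + (0.4299 + 0.3848i))/(2√2) = (0.4408 + 0.136i)
|011⟩: (0.8168 + (0.4299 + 0.3848i))/(2√2) = (0.4408 + 0.136i)
|100⟩: (0.8168 - (0.4299 + 0.3848i))/(2√2) = (0.1368 - 0.136i)
|101⟩: (0.8168 - (0.4299 + 0.3848i))/(2√2) = (0.1368 - 0.136i)
|110⟩: (0.8168 - (0.4299 + 0.3848i))/(2√2) = (0.1368 - 0.136i)
|111⟩: (0.8168 - (0.4299 + 0.3848i))/(2√2) = (0.1368 - 0.136i)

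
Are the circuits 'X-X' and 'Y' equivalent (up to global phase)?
No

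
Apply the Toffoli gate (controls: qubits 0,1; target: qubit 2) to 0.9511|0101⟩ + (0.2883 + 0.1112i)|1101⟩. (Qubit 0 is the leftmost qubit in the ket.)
0.9511|0101⟩ + (0.2883 + 0.1112i)|1111⟩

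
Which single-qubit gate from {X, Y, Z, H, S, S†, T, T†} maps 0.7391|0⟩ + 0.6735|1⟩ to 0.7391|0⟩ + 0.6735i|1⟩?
S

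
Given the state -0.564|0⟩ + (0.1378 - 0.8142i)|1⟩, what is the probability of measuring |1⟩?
0.6819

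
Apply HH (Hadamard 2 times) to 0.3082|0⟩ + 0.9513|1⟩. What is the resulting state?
0.3082|0⟩ + 0.9513|1⟩

H² = I, so an even number of Hadamards cancels: H^2 = I and the state is unchanged.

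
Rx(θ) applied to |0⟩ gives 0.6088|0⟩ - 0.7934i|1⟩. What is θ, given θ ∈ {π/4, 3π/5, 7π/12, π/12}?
7π/12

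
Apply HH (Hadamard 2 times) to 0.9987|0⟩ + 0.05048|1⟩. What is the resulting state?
0.9987|0⟩ + 0.05048|1⟩

H² = I, so an even number of Hadamards cancels: H^2 = I and the state is unchanged.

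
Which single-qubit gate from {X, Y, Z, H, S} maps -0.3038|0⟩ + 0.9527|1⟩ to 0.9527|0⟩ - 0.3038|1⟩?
X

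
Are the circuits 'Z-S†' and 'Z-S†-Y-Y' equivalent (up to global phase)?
Yes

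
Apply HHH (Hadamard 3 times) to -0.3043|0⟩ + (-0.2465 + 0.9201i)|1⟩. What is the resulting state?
(-0.3895 + 0.6506i)|0⟩ + (-0.04087 - 0.6506i)|1⟩

H² = I, so H^3 = H: a single Hadamard. With (a, b) = (-0.3043, (-0.2465 + 0.9201i)), H gives ((a + b)/√2, (a − b)/√2) = ((-0.3895 + 0.6506i), (-0.04087 - 0.6506i)).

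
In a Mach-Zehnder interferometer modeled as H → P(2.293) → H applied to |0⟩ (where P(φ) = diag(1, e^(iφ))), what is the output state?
(0.1695 + 0.3752i)|0⟩ + (0.8305 - 0.3752i)|1⟩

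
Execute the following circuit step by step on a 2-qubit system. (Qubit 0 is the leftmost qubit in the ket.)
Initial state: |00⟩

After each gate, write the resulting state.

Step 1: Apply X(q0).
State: |10⟩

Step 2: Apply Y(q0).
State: -i|00⟩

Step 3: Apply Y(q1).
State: |01⟩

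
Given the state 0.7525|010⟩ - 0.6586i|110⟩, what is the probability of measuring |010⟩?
0.5663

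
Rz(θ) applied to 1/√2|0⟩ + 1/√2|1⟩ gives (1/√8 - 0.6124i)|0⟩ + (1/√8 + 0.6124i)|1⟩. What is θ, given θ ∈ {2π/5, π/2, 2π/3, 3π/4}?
2π/3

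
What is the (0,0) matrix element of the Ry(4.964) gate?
-0.7902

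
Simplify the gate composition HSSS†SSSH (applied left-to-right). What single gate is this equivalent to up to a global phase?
I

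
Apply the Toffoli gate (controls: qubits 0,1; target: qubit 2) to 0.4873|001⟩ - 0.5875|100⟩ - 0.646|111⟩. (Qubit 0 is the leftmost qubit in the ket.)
0.4873|001⟩ - 0.5875|100⟩ - 0.646|110⟩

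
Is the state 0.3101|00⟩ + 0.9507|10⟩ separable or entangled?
Separable

Writing the state as a|00⟩ + b|01⟩ + c|10⟩ + d|11⟩, it is a product state iff ad − bc = 0.
Here (a, b, c, d) = (0.3101, 0, 0.9507, 0): ad − bc = (0.3101)(0) − (0)(0.9507) = 0, so the state is separable.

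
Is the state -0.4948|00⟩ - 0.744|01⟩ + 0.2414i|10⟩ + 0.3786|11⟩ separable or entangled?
Entangled

Writing the state as a|00⟩ + b|01⟩ + c|10⟩ + d|11⟩, it is a product state iff ad − bc = 0.
Here (a, b, c, d) = (-0.4948, -0.744, 0.2414i, 0.3786): ad − bc = (-0.4948)(0.3786) − (-0.744)(0.2414i) = (-0.1873 + 0.1796i) ≠ 0, so the state is entangled.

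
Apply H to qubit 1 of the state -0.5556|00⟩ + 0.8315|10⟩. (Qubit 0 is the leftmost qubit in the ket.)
-0.3929|00⟩ - 0.3929|01⟩ + 0.588|10⟩ + 0.588|11⟩

H on qubit 1 mixes each pair of kets that differ only in qubit 1: amplitudes (a, b) of (|…0…⟩, |…1…⟩) become ((a + b)/√2, (a − b)/√2). Kets absent from the input have amplitude 0.
(|00⟩, |01⟩): (a, b) = (-0.5556, 0) → (-0.3929, -0.3929)
(|10⟩, |11⟩): (a, b) = (0.8315, 0) → (0.588, 0.588)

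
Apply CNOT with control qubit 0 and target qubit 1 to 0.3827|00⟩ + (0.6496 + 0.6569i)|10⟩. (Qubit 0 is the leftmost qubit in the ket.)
0.3827|00⟩ + (0.6496 + 0.6569i)|11⟩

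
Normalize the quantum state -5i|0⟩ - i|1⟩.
-0.9806i|0⟩ - 0.1961i|1⟩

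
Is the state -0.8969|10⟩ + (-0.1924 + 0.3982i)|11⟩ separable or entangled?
Separable

Writing the state as a|00⟩ + b|01⟩ + c|10⟩ + d|11⟩, it is a product state iff ad − bc = 0.
Here (a, b, c, d) = (0, 0, -0.8969, (-0.1924 + 0.3982i)): ad − bc = (0)(-0.1924 + 0.3982i) − (0)(-0.8969) = 0, so the state is separable.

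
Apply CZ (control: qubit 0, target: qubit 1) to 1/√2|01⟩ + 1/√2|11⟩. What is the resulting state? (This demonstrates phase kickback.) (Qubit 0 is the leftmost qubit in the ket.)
1/√2|01⟩ - 1/√2|11⟩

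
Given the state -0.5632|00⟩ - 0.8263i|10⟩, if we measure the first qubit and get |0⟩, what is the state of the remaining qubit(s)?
-|0⟩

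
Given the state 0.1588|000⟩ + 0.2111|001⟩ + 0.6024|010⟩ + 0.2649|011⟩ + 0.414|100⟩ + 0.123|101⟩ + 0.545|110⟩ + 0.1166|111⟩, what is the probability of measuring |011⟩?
0.07017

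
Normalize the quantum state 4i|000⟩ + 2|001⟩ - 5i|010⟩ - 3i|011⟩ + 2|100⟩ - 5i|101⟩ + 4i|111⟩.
0.402i|000⟩ + 0.201|001⟩ - 0.5025i|010⟩ - 0.3015i|011⟩ + 0.201|100⟩ - 0.5025i|101⟩ + 0.402i|111⟩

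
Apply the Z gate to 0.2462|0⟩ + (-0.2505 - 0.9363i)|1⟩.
0.2462|0⟩ + (0.2505 + 0.9363i)|1⟩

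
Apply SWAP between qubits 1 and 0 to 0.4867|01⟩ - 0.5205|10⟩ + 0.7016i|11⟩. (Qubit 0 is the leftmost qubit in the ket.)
-0.5205|01⟩ + 0.4867|10⟩ + 0.7016i|11⟩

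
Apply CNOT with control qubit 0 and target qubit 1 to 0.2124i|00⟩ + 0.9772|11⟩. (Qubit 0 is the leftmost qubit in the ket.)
0.2124i|00⟩ + 0.9772|10⟩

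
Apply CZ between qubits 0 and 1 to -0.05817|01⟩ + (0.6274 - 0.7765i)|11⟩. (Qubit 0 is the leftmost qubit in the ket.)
-0.05817|01⟩ + (-0.6274 + 0.7765i)|11⟩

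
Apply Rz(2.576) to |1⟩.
(0.279 + 0.9603i)|1⟩

Rz(2.576) = [[e^(−iθ/2), 0], [0, e^(iθ/2)]] with e^(±iθ/2) = cos(θ/2) ± i·sin(θ/2); θ = 2.576, cos(θ/2) ≈ 0.279042, sin(θ/2) ≈ 0.960279.
With a = amp(|0⟩) = 0 and b = amp(|1⟩) = 1:
new amp(|0⟩) = (0.279042 - 0.960279i)·a = 0
new amp(|1⟩) = (0.279042 + 0.960279i)·b = (0.279 + 0.9603i)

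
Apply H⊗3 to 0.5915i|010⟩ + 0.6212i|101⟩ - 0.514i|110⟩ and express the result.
0.247i|000⟩ - 0.1922i|001⟩ + 0.1922i|010⟩ - 0.247i|011⟩ + 0.1712i|100⟩ + 0.6105i|101⟩ - 0.6105i|110⟩ - 0.1712i|111⟩

H⊗3 gives amp(|y⟩) = (1/2√2) Σ_x (−1)^(x·y) amp(|x⟩), where x·y is the number of positions in which both x and y have a 1.
|000⟩: (0.5915i + 0.6212i - 0.514i)/(2√2) = 0.247i
|001⟩: (0.5915i - 0.6212i - 0.514i)/(2√2) = -0.1922i
|010⟩: (-0.5915i + 0.6212i + 0.514i)/(2√2) = 0.1922i
|011⟩: (-0.5915i - 0.6212i + 0.514i)/(2√2) = -0.247i
|100⟩: (0.5915i - 0.6212i + 0.514i)/(2√2) = 0.1712i
|101⟩: (0.5915i + 0.6212i + 0.514i)/(2√2) = 0.6105i
|110⟩: (-0.5915i - 0.6212i - 0.514i)/(2√2) = -0.6105i
|111⟩: (-0.5915i + 0.6212i - 0.514i)/(2√2) = -0.1712i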